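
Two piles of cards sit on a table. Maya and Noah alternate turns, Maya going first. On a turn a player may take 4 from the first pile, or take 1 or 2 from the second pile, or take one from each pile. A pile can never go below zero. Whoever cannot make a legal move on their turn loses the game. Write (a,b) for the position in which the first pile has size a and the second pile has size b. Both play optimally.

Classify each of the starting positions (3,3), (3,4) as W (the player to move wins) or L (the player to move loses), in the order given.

Build the W/L table. Terminal = L. A non-terminal position is W if it has a move to some L; otherwise it is L.
No move ever increases a pile, so every position that can arise here has a ≤ 3 and b ≤ 4; it is enough to label the cells with 0 ≤ a ≤ 3 and 0 ≤ b ≤ 4.
Every move lowers a or b (never raises either), so fill the grid row by row in increasing a, and left to right within a row: each cell's successors are then already labelled.
      b=0  b=1  b=2  b=3  b=4
a=0:    L    W    W    L    W
a=1:    L    W    W    L    W
a=2:    L    W    W    L    W
a=3:    L    W    W    L    W
Cells with no legal move (terminal, hence L): (0,0), (1,0), (2,0), (3,0).
The remaining L cells, each justified by listing all of its moves:
(0,3): L (options (0,2)(W), (0,1)(W) are all W)
(1,3): L (options (1,2)(W), (1,1)(W), (0,2)(W) are all W)
(2,3): L (options (2,2)(W), (2,1)(W), (1,2)(W) are all W)
(3,3): L (options (3,2)(W), (3,1)(W), (2,2)(W) are all W)
Every other cell has at least one move into one of the L cells above, so it is W.
(3,3): one of the L cells justified above, so L
(3,4): the move to (3,3) reaches an L cell, so W

(3,3): L, (3,4): W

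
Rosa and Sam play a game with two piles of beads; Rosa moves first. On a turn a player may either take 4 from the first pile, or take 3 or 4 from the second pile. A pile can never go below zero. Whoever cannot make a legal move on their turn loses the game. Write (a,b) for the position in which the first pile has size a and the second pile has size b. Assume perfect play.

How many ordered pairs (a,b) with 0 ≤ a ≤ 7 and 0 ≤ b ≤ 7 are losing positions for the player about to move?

Label each position W (a win for the player to move) or L (a loss). A position with no legal move is L; any other position is W exactly when some move reaches an L, and L when every move reaches a W.
Every move lowers a or b (never raises either), so fill the grid row by row in increasing a, and left to right within a row: each cell's successors are then already labelled.
      b=0  b=1  b=2  b=3  b=4  b=5  b=6  b=7
a=0:    L    L    L    W    W    W    W    L
a=1:    L    L    L    W    W    W    W    L
a=2:    L    L    L    W    W    W    W    L
a=3:    L    L    L    W    W    W    W    L
a=4:    W    W    W    L    L    L    W    W
a=5:    W    W    W    L    L    L    W    W
a=6:    W    W    W    L    L    L    W    W
a=7:    W    W    W    L    L    L    W    W
Cells with no legal move (terminal, hence L): (0,0), (0,1), (0,2), (1,0), (1,1), (1,2), (2,0), (2,1), (2,2), (3,0), (3,1), (3,2).
The remaining L cells, each justified by listing all of its moves:
(0,7): moves to (0,4)(W), (0,3)(W); every one is W ⇒ L
(1,7): moves to (1,4)(W), (1,3)(W); every one is W ⇒ L
(2,7): moves to (2,4)(W), (2,3)(W); every one is W ⇒ L
(3,7): moves to (3,4)(W), (3,3)(W); every one is W ⇒ L
(4,3): moves to (0,3)(W), (4,0)(W); every one is W ⇒ L
(4,4): moves to (0,4)(W), (4,1)(W), (4,0)(W); every one is W ⇒ L
(4,5): moves to (0,5)(W), (4,2)(W), (4,1)(W); every one is W ⇒ L
(5,3): moves to (1,3)(W), (5,0)(W); every one is W ⇒ L
(5,4): moves to (1,4)(W), (5,1)(W), (5,0)(W); every one is W ⇒ L
(5,5): moves to (1,5)(W), (5,2)(W), (5,1)(W); every one is W ⇒ L
(6,3): moves to (2,3)(W), (6,0)(W); every one is W ⇒ L
(6,4): moves to (2,4)(W), (6,1)(W), (6,0)(W); every one is W ⇒ L
(6,5): moves to (2,5)(W), (6,2)(W), (6,1)(W); every one is W ⇒ L
(7,3): moves to (3,3)(W), (7,0)(W); every one is W ⇒ L
(7,4): moves to (3,4)(W), (7,1)(W), (7,0)(W); every one is W ⇒ L
(7,5): moves to (3,5)(W), (7,2)(W), (7,1)(W); every one is W ⇒ L
Every other cell has at least one move into one of the L cells above, so it is W.
L cells per row: a=0: 4, a=1: 4, a=2: 4, a=3: 4, a=4: 3, a=5: 3, a=6: 3, a=7: 3; total 28.

28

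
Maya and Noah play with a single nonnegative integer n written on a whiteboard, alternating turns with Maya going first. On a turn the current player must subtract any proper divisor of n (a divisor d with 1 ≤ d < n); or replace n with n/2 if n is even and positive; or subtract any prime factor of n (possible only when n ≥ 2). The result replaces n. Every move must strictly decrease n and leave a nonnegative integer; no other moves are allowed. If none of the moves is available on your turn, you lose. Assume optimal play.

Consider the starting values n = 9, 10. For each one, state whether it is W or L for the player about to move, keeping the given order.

Compute win/loss labels from the base case upward. A position with no move is L. Any other position is W if it can reach an L in one move, else L.
n=0: no move → L
n=1: no move → L
n=2: can move to 0, which is L ⇒ W
n=3: can move to 0, which is L ⇒ W
n=4: moves to 2(W), 3(W); every one is W ⇒ L
n=5: can move to 0, which is L ⇒ W
n=6: can move to 4, which is L ⇒ W
n=7: can move to 0, which is L ⇒ W
n=8: can move to 4, which is L ⇒ W
n=9: moves to 6(W), 8(W); every one is W ⇒ L
n=10: can move to 9, which is L ⇒ W

9: L, 10: W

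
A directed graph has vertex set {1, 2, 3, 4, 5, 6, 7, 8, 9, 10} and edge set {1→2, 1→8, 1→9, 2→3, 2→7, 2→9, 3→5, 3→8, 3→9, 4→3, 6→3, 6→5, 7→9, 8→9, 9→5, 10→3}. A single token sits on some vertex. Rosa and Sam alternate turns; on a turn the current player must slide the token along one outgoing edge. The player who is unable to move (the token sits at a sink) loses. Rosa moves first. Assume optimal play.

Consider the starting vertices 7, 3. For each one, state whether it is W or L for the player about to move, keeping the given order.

7: L, 3: W

Use the standard recursion: the mover loses at a terminal position; elsewhere, the mover wins exactly when some move hands the opponent an L position.
Every edge goes from a vertex to one that appears earlier in the order 5, 9, 8, 3, 7, 6, 10, 2, 1, 4, so processing vertices in that order labels each vertex after all of its successors.
5: no outgoing edge → L
9: →5(L), so W
8: →9(W) only, which is W, so L
3: →8(L), so W
7: →9(W) only, which is W, so L
6: →5(L), so W
10: →3(W) only, which is W, so L
2: →7(L), so W
1: →8(L), so W
4: →3(W) only, which is W, so L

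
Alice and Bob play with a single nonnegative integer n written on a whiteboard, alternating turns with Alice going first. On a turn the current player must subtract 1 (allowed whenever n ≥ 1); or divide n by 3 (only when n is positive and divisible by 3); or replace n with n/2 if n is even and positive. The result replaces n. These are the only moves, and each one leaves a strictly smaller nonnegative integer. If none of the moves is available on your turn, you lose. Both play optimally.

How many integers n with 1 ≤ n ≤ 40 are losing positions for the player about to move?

Use the standard recursion: the mover loses at a terminal position; elsewhere, the mover wins exactly when some move hands the opponent an L position.
n=0: no move → L
n=1: →0(L), so W
n=2: →1(W) only, which is W, so L
n=3: →2(L), so W
n=4: →2(L), so W
n=5: →4(W) only, which is W, so L
n=6: →2(L), so W
n=7: →6(W) only, which is W, so L
n=8: →7(L), so W
n=9: →3(W), 8(W) — all W, so L
n=10: →5(L), so W
n=11: →10(W) only, which is W, so L
n=12: →11(L), so W
n=13: →12(W) only, which is W, so L
n=14: →7(L), so W
n=15: →5(L), so W
n=16: →8(W), 15(W) — all W, so L
n=17: →16(L), so W
n=18: →9(L), so W
n=19: →18(W) only, which is W, so L
n=20: →19(L), so W
n=21: →7(L), so W
n=22: →11(L), so W
n=23: →22(W) only, which is W, so L
n=24: →23(L), so W
n=25: →24(W) only, which is W, so L
n=26: →13(L), so W
n=27: →9(L), so W
n=28: →14(W), 27(W) — all W, so L
n=29: →28(L), so W
n=30: →10(W), 15(W), 29(W) — all W, so L
n=31: →30(L), so W
n=32: →16(L), so W
n=33: →11(L), so W
n=34: →17(W), 33(W) — all W, so L
n=35: →34(L), so W
n=36: →12(W), 18(W), 35(W) — all W, so L
n=37: →36(L), so W
n=38: →19(L), so W
n=39: →13(L), so W
n=40: →20(W), 39(W) — all W, so L
L entries with 1 ≤ n ≤ 40 (n=0 is outside the asked range and is not counted): n = 2, 5, 7, 9, 11, 13, 16, 19, 23, 25, 28, 30, 34, 36, 40; that makes 15.

15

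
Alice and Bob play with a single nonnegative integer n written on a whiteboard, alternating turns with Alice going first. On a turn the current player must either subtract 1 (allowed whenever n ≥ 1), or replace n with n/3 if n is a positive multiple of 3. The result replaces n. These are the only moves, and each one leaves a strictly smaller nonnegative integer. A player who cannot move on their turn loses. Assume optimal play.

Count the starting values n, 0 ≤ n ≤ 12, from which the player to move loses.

6

Classify positions by backward induction: terminal positions (no move available) are L. From any other position, the mover wins iff some move reaches an L.
n=0: no move → L
n=1: W (go to 0, an L position)
n=2: L (sole option 1(W) is W)
n=3: W (go to 2, an L position)
n=4: L (sole option 3(W) is W)
n=5: W (go to 4, an L position)
n=6: W (go to 2, an L position)
n=7: L (sole option 6(W) is W)
n=8: W (go to 7, an L position)
n=9: L (options 3(W), 8(W) are all W)
n=10: W (go to 9, an L position)
n=11: L (sole option 10(W) is W)
n=12: W (go to 4, an L position)
L entries with 0 ≤ n ≤ 12: n = 0, 2, 4, 7, 9, 11; that makes 6.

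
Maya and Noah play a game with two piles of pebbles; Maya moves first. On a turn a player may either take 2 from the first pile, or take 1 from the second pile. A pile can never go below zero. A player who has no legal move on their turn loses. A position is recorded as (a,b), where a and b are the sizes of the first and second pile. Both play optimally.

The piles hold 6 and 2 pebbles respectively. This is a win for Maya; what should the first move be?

Work bottom-up. With no move the player to move loses. Otherwise the position is W if at least one move leads to an L position for the opponent, and L if every move leads to a W.
No move ever increases a pile, so every position that can arise here has a ≤ 6 and b ≤ 2; it is enough to label the cells with 0 ≤ a ≤ 6 and 0 ≤ b ≤ 2.
Every move lowers a or b (never raises either), so fill the grid row by row in increasing a, and left to right within a row: each cell's successors are then already labelled.
      b=0  b=1  b=2
a=0:    L    W    L
a=1:    L    W    L
a=2:    W    L    W
a=3:    W    L    W
a=4:    L    W    L
a=5:    L    W    L
a=6:    W    L    W
Cells with no legal move (terminal, hence L): (0,0), (1,0).
The remaining L cells, each justified by listing all of its moves:
(0,2): L (sole option (0,1)(W) is W)
(1,2): L (sole option (1,1)(W) is W)
(2,1): L (options (0,1)(W), (2,0)(W) are all W)
(3,1): L (options (1,1)(W), (3,0)(W) are all W)
(4,0): L (sole option (2,0)(W) is W)
(4,2): L (options (2,2)(W), (4,1)(W) are all W)
(5,0): L (sole option (3,0)(W) is W)
(5,2): L (options (3,2)(W), (5,1)(W) are all W)
(6,1): L (options (4,1)(W), (6,0)(W) are all W)
Every other cell has at least one move into one of the L cells above, so it is W.
From (6,2), the L positions reachable in one move are: (4,2), (6,1). Any move reaching one of these is winning.

Move to (4,2).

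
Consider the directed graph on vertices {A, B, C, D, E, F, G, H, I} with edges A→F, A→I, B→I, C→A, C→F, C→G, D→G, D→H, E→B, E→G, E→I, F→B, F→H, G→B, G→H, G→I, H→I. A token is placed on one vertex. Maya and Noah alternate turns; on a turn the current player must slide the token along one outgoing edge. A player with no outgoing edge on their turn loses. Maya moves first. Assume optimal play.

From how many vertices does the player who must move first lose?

3

Build the W/L table. Terminal = L. A non-terminal position is W if it has a move to some L; otherwise it is L.
Every edge goes from a vertex to one that appears earlier in the order I, H, B, G, F, A, E, C, D, so processing vertices in that order labels each vertex after all of its successors.
I: no outgoing edge → L
H: can move to I, which is L ⇒ W
B: can move to I, which is L ⇒ W
G: can move to I, which is L ⇒ W
F: moves to B(W), H(W); every one is W ⇒ L
A: can move to F, which is L ⇒ W
E: can move to I, which is L ⇒ W
C: can move to F, which is L ⇒ W
D: moves to G(W), H(W); every one is W ⇒ L
The L vertices are D, F, I; that is 3 in all.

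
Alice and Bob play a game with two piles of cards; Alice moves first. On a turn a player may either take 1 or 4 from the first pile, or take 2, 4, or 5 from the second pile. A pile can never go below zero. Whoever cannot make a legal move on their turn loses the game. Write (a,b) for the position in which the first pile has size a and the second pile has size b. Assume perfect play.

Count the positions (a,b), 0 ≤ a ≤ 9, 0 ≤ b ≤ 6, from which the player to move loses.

Compute win/loss labels from the base case upward. A position with no move is L. Any other position is W if it can reach an L in one move, else L.
Every move lowers a or b (never raises either), so fill the grid row by row in increasing a, and left to right within a row: each cell's successors are then already labelled.
      b=0  b=1  b=2  b=3  b=4  b=5  b=6
a=0:    L    L    W    W    W    W    W
a=1:    W    W    L    L    W    W    W
a=2:    L    L    W    W    W    W    W
a=3:    W    W    L    L    W    W    W
a=4:    W    W    W    W    L    L    W
a=5:    L    L    W    W    W    W    W
a=6:    W    W    L    L    W    W    W
a=7:    L    L    W    W    W    W    W
a=8:    W    W    L    L    W    W    W
a=9:    W    W    W    W    L    L    W
Cells with no legal move (terminal, hence L): (0,0), (0,1).
The remaining L cells, each justified by listing all of its moves:
(1,2): L (options (0,2)(W), (1,0)(W) are all W)
(1,3): L (options (0,3)(W), (1,1)(W) are all W)
(2,0): L (sole option (1,0)(W) is W)
(2,1): L (sole option (1,1)(W) is W)
(3,2): L (options (2,2)(W), (3,0)(W) are all W)
(3,3): L (options (2,3)(W), (3,1)(W) are all W)
(4,4): L (options (3,4)(W), (0,4)(W), (4,2)(W), (4,0)(W) are all W)
(4,5): L (options (3,5)(W), (0,5)(W), (4,3)(W), (4,1)(W), (4,0)(W) are all W)
(5,0): L (options (4,0)(W), (1,0)(W) are all W)
(5,1): L (options (4,1)(W), (1,1)(W) are all W)
(6,2): L (options (5,2)(W), (2,2)(W), (6,0)(W) are all W)
(6,3): L (options (5,3)(W), (2,3)(W), (6,1)(W) are all W)
(7,0): L (options (6,0)(W), (3,0)(W) are all W)
(7,1): L (options (6,1)(W), (3,1)(W) are all W)
(8,2): L (options (7,2)(W), (4,2)(W), (8,0)(W) are all W)
(8,3): L (options (7,3)(W), (4,3)(W), (8,1)(W) are all W)
(9,4): L (options (8,4)(W), (5,4)(W), (9,2)(W), (9,0)(W) are all W)
(9,5): L (options (8,5)(W), (5,5)(W), (9,3)(W), (9,1)(W), (9,0)(W) are all W)
Every other cell has at least one move into one of the L cells above, so it is W.
L cells per row: a=0: 2, a=1: 2, a=2: 2, a=3: 2, a=4: 2, a=5: 2, a=6: 2, a=7: 2, a=8: 2, a=9: 2; total 20.

20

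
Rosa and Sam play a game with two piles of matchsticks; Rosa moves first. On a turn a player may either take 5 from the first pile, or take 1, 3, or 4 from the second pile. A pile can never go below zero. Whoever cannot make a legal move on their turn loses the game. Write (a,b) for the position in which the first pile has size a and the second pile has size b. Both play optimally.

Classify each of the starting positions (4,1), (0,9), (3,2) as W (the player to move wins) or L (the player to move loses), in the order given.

Label each position W (a win for the player to move) or L (a loss). A position with no legal move is L; any other position is W exactly when some move reaches an L, and L when every move reaches a W.
No move ever increases a pile, so every position that can arise here has a ≤ 4 and b ≤ 9; it is enough to label the cells with 0 ≤ a ≤ 4 and 0 ≤ b ≤ 9.
Every move lowers a or b (never raises either), so fill the grid row by row in increasing a, and left to right within a row: each cell's successors are then already labelled.
      b=0  b=1  b=2  b=3  b=4  b=5  b=6  b=7  b=8  b=9
a=0:    L    W    L    W    W    W    W    L    W    L
a=1:    L    W    L    W    W    W    W    L    W    L
a=2:    L    W    L    W    W    W    W    L    W    L
a=3:    L    W    L    W    W    W    W    L    W    L
a=4:    L    W    L    W    W    W    W    L    W    L
Cells with no legal move (terminal, hence L): (0,0), (1,0), (2,0), (3,0), (4,0).
The remaining L cells, each justified by listing all of its moves:
(0,2): the only move is to (0,1)(W), a W ⇒ L
(0,7): moves to (0,6)(W), (0,4)(W), (0,3)(W); every one is W ⇒ L
(0,9): moves to (0,8)(W), (0,6)(W), (0,5)(W); every one is W ⇒ L
(1,2): the only move is to (1,1)(W), a W ⇒ L
(1,7): moves to (1,6)(W), (1,4)(W), (1,3)(W); every one is W ⇒ L
(1,9): moves to (1,8)(W), (1,6)(W), (1,5)(W); every one is W ⇒ L
(2,2): the only move is to (2,1)(W), a W ⇒ L
(2,7): moves to (2,6)(W), (2,4)(W), (2,3)(W); every one is W ⇒ L
(2,9): moves to (2,8)(W), (2,6)(W), (2,5)(W); every one is W ⇒ L
(3,2): the only move is to (3,1)(W), a W ⇒ L
(3,7): moves to (3,6)(W), (3,4)(W), (3,3)(W); every one is W ⇒ L
(3,9): moves to (3,8)(W), (3,6)(W), (3,5)(W); every one is W ⇒ L
(4,2): the only move is to (4,1)(W), a W ⇒ L
(4,7): moves to (4,6)(W), (4,4)(W), (4,3)(W); every one is W ⇒ L
(4,9): moves to (4,8)(W), (4,6)(W), (4,5)(W); every one is W ⇒ L
Every other cell has at least one move into one of the L cells above, so it is W.
(4,1): the move to (4,0) reaches an L cell, so W
(0,9): one of the L cells justified above, so L
(3,2): one of the L cells justified above, so L

(4,1): W, (0,9): L, (3,2): L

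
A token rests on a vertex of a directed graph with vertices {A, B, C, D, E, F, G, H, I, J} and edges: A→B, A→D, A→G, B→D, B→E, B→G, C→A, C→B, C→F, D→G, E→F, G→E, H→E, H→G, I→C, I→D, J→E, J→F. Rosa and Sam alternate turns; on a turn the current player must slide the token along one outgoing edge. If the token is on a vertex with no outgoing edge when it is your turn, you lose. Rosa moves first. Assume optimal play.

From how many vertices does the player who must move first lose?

3

Work bottom-up. With no move the player to move loses. Otherwise the position is W if at least one move leads to an L position for the opponent, and L if every move leads to a W.
Every edge goes from a vertex to one that appears earlier in the order F, E, G, D, J, B, A, C, I, H, so processing vertices in that order labels each vertex after all of its successors.
F: no outgoing edge → L
E: W (go to F, an L position)
G: L (sole option E(W) is W)
D: W (go to G, an L position)
J: W (go to F, an L position)
B: W (go to G, an L position)
A: W (go to G, an L position)
C: W (go to F, an L position)
I: L (options C(W), D(W) are all W)
H: W (go to G, an L position)
The L vertices are F, G, I; that is 3 in all.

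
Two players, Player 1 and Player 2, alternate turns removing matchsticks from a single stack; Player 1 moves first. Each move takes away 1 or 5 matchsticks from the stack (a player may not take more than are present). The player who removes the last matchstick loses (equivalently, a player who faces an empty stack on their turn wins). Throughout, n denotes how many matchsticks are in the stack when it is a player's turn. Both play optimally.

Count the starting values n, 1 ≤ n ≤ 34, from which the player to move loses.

Build the W/L table. Terminal = W. A non-terminal position is W if it has a move to some L; otherwise it is L.
n=0: no move; the opponent has just taken the last matchstick and therefore loses → W
n=1: →0(W) only, which is W, so L
n=2: →1(L), so W
n=3: →2(W) only, which is W, so L
n=4: →3(L), so W
n=5: →4(W), 0(W) — all W, so L
n=6: →5(L), so W
n=7: →6(W), 2(W) — all W, so L
n=8: →7(L), so W
n=9: →8(W), 4(W) — all W, so L
n=10: →9(L), so W
n=11: →10(W), 6(W) — all W, so L
n=12: →11(L), so W
n=13: →12(W), 8(W) — all W, so L
n=14: →13(L), so W
n=15: →14(W), 10(W) — all W, so L
n=16: →15(L), so W
n=17: →16(W), 12(W) — all W, so L
n=18: →17(L), so W
n=19: →18(W), 14(W) — all W, so L
n=20: →19(L), so W
n=21: →20(W), 16(W) — all W, so L
n=22: →21(L), so W
n=23: →22(W), 18(W) — all W, so L
n=24: →23(L), so W
n=25: →24(W), 20(W) — all W, so L
n=26: →25(L), so W
n=27: →26(W), 22(W) — all W, so L
n=28: →27(L), so W
n=29: →28(W), 24(W) — all W, so L
n=30: →29(L), so W
n=31: →30(W), 26(W) — all W, so L
n=32: →31(L), so W
n=33: →32(W), 28(W) — all W, so L
n=34: →33(L), so W
L entries with 1 ≤ n ≤ 34 (the range starts at n=1): n = 1, 3, 5, 7, 9, 11, 13, 15, 17, 19, 21, 23, 25, 27, 29, 31, 33; that makes 17.

17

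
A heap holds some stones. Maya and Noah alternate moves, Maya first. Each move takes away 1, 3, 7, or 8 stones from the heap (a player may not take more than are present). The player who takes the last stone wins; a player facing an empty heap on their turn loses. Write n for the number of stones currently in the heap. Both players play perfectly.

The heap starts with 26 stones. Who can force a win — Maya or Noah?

Classify positions by backward induction: terminal positions (no move available) are L. From any other position, the mover wins iff some move reaches an L.
n=0: no move → L
n=1: W (go to 0, an L position)
n=2: L (sole option 1(W) is W)
n=3: W (go to 2, an L position)
n=4: L (options 3(W), 1(W) are all W)
n=5: W (go to 4, an L position)
n=6: L (options 5(W), 3(W) are all W)
n=7: W (go to 6, an L position)
n=8: W (go to 0, an L position)
n=9: W (go to 6, an L position)
n=10: W (go to 2, an L position)
n=11: W (go to 4, an L position)
n=12: W (go to 4, an L position)
n=13: W (go to 6, an L position)
n=14: W (go to 6, an L position)
n=15: L (options 14(W), 12(W), 8(W), 7(W) are all W)
n=16: W (go to 15, an L position)
n=17: L (options 16(W), 14(W), 10(W), 9(W) are all W)
n=18: W (go to 17, an L position)
n=19: L (options 18(W), 16(W), 12(W), 11(W) are all W)
n=20: W (go to 19, an L position)
n=21: L (options 20(W), 18(W), 14(W), 13(W) are all W)
n=22: W (go to 21, an L position)
n=23: W (go to 15, an L position)
n=24: W (go to 21, an L position)
n=25: W (go to 17, an L position)
n=26: W (go to 19, an L position)
From 26 Maya can remove 7, leaving 19, reaching an L position.

Maya wins.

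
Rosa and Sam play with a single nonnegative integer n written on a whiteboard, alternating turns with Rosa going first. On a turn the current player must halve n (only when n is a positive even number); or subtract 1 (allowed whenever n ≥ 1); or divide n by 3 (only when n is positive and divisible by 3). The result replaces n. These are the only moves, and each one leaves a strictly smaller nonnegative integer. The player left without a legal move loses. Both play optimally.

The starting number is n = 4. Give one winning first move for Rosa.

Move to 2.

Label each position W (a win for the player to move) or L (a loss). A position with no legal move is L; any other position is W exactly when some move reaches an L, and L when every move reaches a W.
n=0: no move → L
n=1: reaches L-position 0 → W
n=2: only reaches 1(W), which is W → L
n=3: reaches L-position 2 → W
n=4: reaches L-position 2 → W
From 4, the L positions reachable in one move are: 2.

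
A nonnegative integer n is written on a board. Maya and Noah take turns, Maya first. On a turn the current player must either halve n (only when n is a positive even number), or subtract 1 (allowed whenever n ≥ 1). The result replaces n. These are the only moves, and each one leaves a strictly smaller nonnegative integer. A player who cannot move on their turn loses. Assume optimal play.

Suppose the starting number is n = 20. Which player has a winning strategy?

Maya wins.

Build the W/L table. Terminal = L. A non-terminal position is W if it has a move to some L; otherwise it is L.
n=0: no move → L
n=1: reaches L-position 0 → W
n=2: only reaches 1(W), which is W → L
n=3: reaches L-position 2 → W
n=4: reaches L-position 2 → W
n=5: only reaches 4(W), which is W → L
n=6: reaches L-position 5 → W
n=7: only reaches 6(W), which is W → L
n=8: reaches L-position 7 → W
n=9: only reaches 8(W), which is W → L
n=10: reaches L-position 5 → W
n=11: only reaches 10(W), which is W → L
n=12: reaches L-position 11 → W
n=13: only reaches 12(W), which is W → L
n=14: reaches L-position 7 → W
n=15: only reaches 14(W), which is W → L
n=16: reaches L-position 15 → W
n=17: only reaches 16(W), which is W → L
n=18: reaches L-position 9 → W
n=19: only reaches 18(W), which is W → L
n=20: reaches L-position 19 → W
From 20 Maya can move to 19, reaching an L position.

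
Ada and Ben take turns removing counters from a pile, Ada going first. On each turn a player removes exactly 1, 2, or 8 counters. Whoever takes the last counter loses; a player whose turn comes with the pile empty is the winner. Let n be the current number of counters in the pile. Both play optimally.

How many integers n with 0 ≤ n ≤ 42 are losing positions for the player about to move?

Label each position W (a win for the player to move) or L (a loss). A position with no legal move is W; any other position is W exactly when some move reaches an L, and L when every move reaches a W.
n=0: no move; the opponent has just taken the last counter and therefore loses → W
n=1: only reaches 0(W), which is W → L
n=2: reaches L-position 1 → W
n=3: reaches L-position 1 → W
n=4: only reaches 3(W), 2(W), all W → L
n=5: reaches L-position 4 → W
n=6: reaches L-position 4 → W
n=7: only reaches 6(W), 5(W), all W → L
n=8: reaches L-position 7 → W
n=9: reaches L-position 7 → W
n=10: only reaches 9(W), 8(W), 2(W), all W → L
n=11: reaches L-position 10 → W
n=12: reaches L-position 10 → W
n=13: only reaches 12(W), 11(W), 5(W), all W → L
n=14: reaches L-position 13 → W
n=15: reaches L-position 13 → W
n=16: only reaches 15(W), 14(W), 8(W), all W → L
n=17: reaches L-position 16 → W
n=18: reaches L-position 16 → W
n=19: only reaches 18(W), 17(W), 11(W), all W → L
n=20: reaches L-position 19 → W
n=21: reaches L-position 19 → W
n=22: only reaches 21(W), 20(W), 14(W), all W → L
n=23: reaches L-position 22 → W
n=24: reaches L-position 22 → W
n=25: only reaches 24(W), 23(W), 17(W), all W → L
n=26: reaches L-position 25 → W
n=27: reaches L-position 25 → W
n=28: only reaches 27(W), 26(W), 20(W), all W → L
n=29: reaches L-position 28 → W
n=30: reaches L-position 28 → W
n=31: only reaches 30(W), 29(W), 23(W), all W → L
n=32: reaches L-position 31 → W
n=33: reaches L-position 31 → W
n=34: only reaches 33(W), 32(W), 26(W), all W → L
n=35: reaches L-position 34 → W
n=36: reaches L-position 34 → W
n=37: only reaches 36(W), 35(W), 29(W), all W → L
n=38: reaches L-position 37 → W
n=39: reaches L-position 37 → W
n=40: only reaches 39(W), 38(W), 32(W), all W → L
n=41: reaches L-position 40 → W
n=42: reaches L-position 40 → W
L entries with 0 ≤ n ≤ 42: n = 1, 4, 7, 10, 13, 16, 19, 22, 25, 28, 31, 34, 37, 40; that makes 14.

14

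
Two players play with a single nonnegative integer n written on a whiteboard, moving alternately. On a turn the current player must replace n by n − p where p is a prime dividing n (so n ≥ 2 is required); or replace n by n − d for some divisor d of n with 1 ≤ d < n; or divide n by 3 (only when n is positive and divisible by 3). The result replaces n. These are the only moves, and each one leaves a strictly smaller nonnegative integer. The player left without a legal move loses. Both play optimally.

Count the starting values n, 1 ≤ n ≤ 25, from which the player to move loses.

5

Work bottom-up. With no move the player to move loses. Otherwise the position is W if at least one move leads to an L position for the opponent, and L if every move leads to a W.
n=0: no move → L
n=1: no move → L
n=2: →0(L), so W
n=3: →0(L), so W
n=4: →2(W), 3(W) — all W, so L
n=5: →0(L), so W
n=6: →4(L), so W
n=7: →0(L), so W
n=8: →4(L), so W
n=9: →3(W), 6(W), 8(W) — all W, so L
n=10: →9(L), so W
n=11: →0(L), so W
n=12: →4(L), so W
n=13: →0(L), so W
n=14: →7(W), 12(W), 13(W) — all W, so L
n=15: →14(L), so W
n=16: →14(L), so W
n=17: →0(L), so W
n=18: →9(L), so W
n=19: →0(L), so W
n=20: →10(W), 15(W), 16(W), 18(W), 19(W) — all W, so L
n=21: →14(L), so W
n=22: →20(L), so W
n=23: →0(L), so W
n=24: →20(L), so W
n=25: →20(L), so W
L entries with 1 ≤ n ≤ 25 (n=0 is outside the asked range and is not counted): n = 1, 4, 9, 14, 20; that makes 5.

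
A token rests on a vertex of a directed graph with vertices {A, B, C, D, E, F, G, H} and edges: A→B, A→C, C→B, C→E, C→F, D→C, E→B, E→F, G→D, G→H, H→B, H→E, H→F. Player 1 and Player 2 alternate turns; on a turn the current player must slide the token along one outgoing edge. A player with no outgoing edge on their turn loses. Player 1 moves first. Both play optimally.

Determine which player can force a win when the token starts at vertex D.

Positions with no move are L. A position that does have a move is losing for the player to move precisely when every available move leads to a winning position for the opponent. Fill in the labels:
Every edge goes from a vertex to one that appears earlier in the order B, F, E, C, H, D, G, A, so processing vertices in that order labels each vertex after all of its successors.
B: no outgoing edge → L
F: no outgoing edge → L
E: →F(L), so W
C: →F(L), so W
H: →F(L), so W
D: →C(W) only, which is W, so L
G: →D(L), so W
A: →B(L), so W
Every move from D reaches a W position, so the mover loses.

Player 2 wins.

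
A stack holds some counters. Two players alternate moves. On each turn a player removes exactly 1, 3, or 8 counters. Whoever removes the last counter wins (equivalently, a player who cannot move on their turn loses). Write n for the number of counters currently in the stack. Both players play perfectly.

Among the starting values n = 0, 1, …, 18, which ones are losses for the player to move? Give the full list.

Work bottom-up. With no move the player to move loses. Otherwise the position is W if at least one move leads to an L position for the opponent, and L if every move leads to a W.
n=0: no move → L
n=1: W (go to 0, an L position)
n=2: L (sole option 1(W) is W)
n=3: W (go to 2, an L position)
n=4: L (options 3(W), 1(W) are all W)
n=5: W (go to 4, an L position)
n=6: L (options 5(W), 3(W) are all W)
n=7: W (go to 6, an L position)
n=8: W (go to 0, an L position)
n=9: W (go to 6, an L position)
n=10: W (go to 2, an L position)
n=11: L (options 10(W), 8(W), 3(W) are all W)
n=12: W (go to 11, an L position)
n=13: L (options 12(W), 10(W), 5(W) are all W)
n=14: W (go to 13, an L position)
n=15: L (options 14(W), 12(W), 7(W) are all W)
n=16: W (go to 15, an L position)
n=17: L (options 16(W), 14(W), 9(W) are all W)
n=18: W (go to 17, an L position)
The losing starting values of n are exactly the entries labelled L in this table (8 of them).

0, 2, 4, 6, 11, 13, 15, 17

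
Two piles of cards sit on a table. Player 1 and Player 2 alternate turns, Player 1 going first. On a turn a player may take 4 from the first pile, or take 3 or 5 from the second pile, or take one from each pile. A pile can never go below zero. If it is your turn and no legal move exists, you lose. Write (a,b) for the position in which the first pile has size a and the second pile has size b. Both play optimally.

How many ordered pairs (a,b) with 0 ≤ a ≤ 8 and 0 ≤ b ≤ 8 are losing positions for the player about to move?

Build the W/L table. Terminal = L. A non-terminal position is W if it has a move to some L; otherwise it is L.
Every move lowers a or b (never raises either), so fill the grid row by row in increasing a, and left to right within a row: each cell's successors are then already labelled.
      b=0  b=1  b=2  b=3  b=4  b=5  b=6  b=7  b=8
a=0:    L    L    L    W    W    W    W    W    L
a=1:    L    W    W    W    L    W    L    W    L
a=2:    L    W    L    W    L    W    L    W    L
a=3:    L    W    L    W    L    W    L    W    L
a=4:    W    W    W    W    L    W    L    W    W
a=5:    W    L    L    L    W    W    W    W    W
a=6:    W    L    W    W    W    L    W    L    W
a=7:    W    L    W    L    W    L    W    L    W
a=8:    L    L    W    W    W    W    W    L    W
Cells with no legal move (terminal, hence L): (0,0), (0,1), (0,2), (1,0), (2,0), (3,0).
The remaining L cells, each justified by listing all of its moves:
(0,8): →(0,5)(W), (0,3)(W) — all W, so L
(1,4): →(1,1)(W), (0,3)(W) — all W, so L
(1,6): →(1,3)(W), (1,1)(W), (0,5)(W) — all W, so L
(1,8): →(1,5)(W), (1,3)(W), (0,7)(W) — all W, so L
(2,2): →(1,1)(W) only, which is W, so L
(2,4): →(2,1)(W), (1,3)(W) — all W, so L
(2,6): →(2,3)(W), (2,1)(W), (1,5)(W) — all W, so L
(2,8): →(2,5)(W), (2,3)(W), (1,7)(W) — all W, so L
(3,2): →(2,1)(W) only, which is W, so L
(3,4): →(3,1)(W), (2,3)(W) — all W, so L
(3,6): →(3,3)(W), (3,1)(W), (2,5)(W) — all W, so L
(3,8): →(3,5)(W), (3,3)(W), (2,7)(W) — all W, so L
(4,4): →(0,4)(W), (4,1)(W), (3,3)(W) — all W, so L
(4,6): →(0,6)(W), (4,3)(W), (4,1)(W), (3,5)(W) — all W, so L
(5,1): →(1,1)(W), (4,0)(W) — all W, so L
(5,2): →(1,2)(W), (4,1)(W) — all W, so L
(5,3): →(1,3)(W), (5,0)(W), (4,2)(W) — all W, so L
(6,1): →(2,1)(W), (5,0)(W) — all W, so L
(6,5): →(2,5)(W), (6,2)(W), (6,0)(W), (5,4)(W) — all W, so L
(6,7): →(2,7)(W), (6,4)(W), (6,2)(W), (5,6)(W) — all W, so L
(7,1): →(3,1)(W), (6,0)(W) — all W, so L
(7,3): →(3,3)(W), (7,0)(W), (6,2)(W) — all W, so L
(7,5): →(3,5)(W), (7,2)(W), (7,0)(W), (6,4)(W) — all W, so L
(7,7): →(3,7)(W), (7,4)(W), (7,2)(W), (6,6)(W) — all W, so L
(8,0): →(4,0)(W) only, which is W, so L
(8,1): →(4,1)(W), (7,0)(W) — all W, so L
(8,7): →(4,7)(W), (8,4)(W), (8,2)(W), (7,6)(W) — all W, so L
Every other cell has at least one move into one of the L cells above, so it is W.
L cells per row: a=0: 4, a=1: 4, a=2: 5, a=3: 5, a=4: 2, a=5: 3, a=6: 3, a=7: 4, a=8: 3; total 33.

33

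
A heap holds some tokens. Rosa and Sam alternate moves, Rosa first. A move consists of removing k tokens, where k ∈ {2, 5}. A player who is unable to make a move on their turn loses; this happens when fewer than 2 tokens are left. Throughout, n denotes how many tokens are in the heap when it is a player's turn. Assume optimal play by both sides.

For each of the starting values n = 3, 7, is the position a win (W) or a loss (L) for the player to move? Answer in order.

3: W, 7: L

Compute win/loss labels from the base case upward. A position with no move is L. Any other position is W if it can reach an L in one move, else L.
n=0: no move → L
n=1: no move → L
n=2: W (go to 0, an L position)
n=3: W (go to 1, an L position)
n=4: L (sole option 2(W) is W)
n=5: W (go to 0, an L position)
n=6: W (go to 4, an L position)
n=7: L (options 5(W), 2(W) are all W)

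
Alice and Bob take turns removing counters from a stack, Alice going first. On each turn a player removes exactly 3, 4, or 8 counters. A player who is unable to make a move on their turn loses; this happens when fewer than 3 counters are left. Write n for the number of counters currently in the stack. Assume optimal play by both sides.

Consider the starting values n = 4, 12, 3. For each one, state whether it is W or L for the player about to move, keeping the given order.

4: W, 12: L, 3: W

Positions with no move are L. A position that does have a move is losing for the player to move precisely when every available move leads to a winning position for the opponent. Fill in the labels:
n=0: no move → L
n=1: no move → L
n=2: no move → L
n=3: W (go to 0, an L position)
n=4: W (go to 1, an L position)
n=5: W (go to 2, an L position)
n=6: W (go to 2, an L position)
n=7: L (options 4(W), 3(W) are all W)
n=8: W (go to 0, an L position)
n=9: W (go to 1, an L position)
n=10: W (go to 7, an L position)
n=11: W (go to 7, an L position)
n=12: L (options 9(W), 8(W), 4(W) are all W)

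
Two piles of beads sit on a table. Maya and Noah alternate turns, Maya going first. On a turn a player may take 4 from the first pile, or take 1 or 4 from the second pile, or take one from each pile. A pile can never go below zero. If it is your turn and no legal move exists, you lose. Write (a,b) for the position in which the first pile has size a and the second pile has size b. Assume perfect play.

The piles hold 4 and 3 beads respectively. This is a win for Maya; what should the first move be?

Move to (3,2).

Positions with no move are L. A position that does have a move is losing for the player to move precisely when every available move leads to a winning position for the opponent. Fill in the labels:
No move ever increases a pile, so every position that can arise here has a ≤ 4 and b ≤ 3; it is enough to label the cells with 0 ≤ a ≤ 4 and 0 ≤ b ≤ 3.
Every move lowers a or b (never raises either), so fill the grid row by row in increasing a, and left to right within a row: each cell's successors are then already labelled.
      b=0  b=1  b=2  b=3
a=0:    L    W    L    W
a=1:    L    W    L    W
a=2:    L    W    L    W
a=3:    L    W    L    W
a=4:    W    W    W    W
Cells with no legal move (terminal, hence L): (0,0), (1,0), (2,0), (3,0).
The remaining L cells, each justified by listing all of its moves:
(0,2): L (sole option (0,1)(W) is W)
(1,2): L (options (1,1)(W), (0,1)(W) are all W)
(2,2): L (options (2,1)(W), (1,1)(W) are all W)
(3,2): L (options (3,1)(W), (2,1)(W) are all W)
Every other cell has at least one move into one of the L cells above, so it is W.
From (4,3), the L positions reachable in one move are: (3,2).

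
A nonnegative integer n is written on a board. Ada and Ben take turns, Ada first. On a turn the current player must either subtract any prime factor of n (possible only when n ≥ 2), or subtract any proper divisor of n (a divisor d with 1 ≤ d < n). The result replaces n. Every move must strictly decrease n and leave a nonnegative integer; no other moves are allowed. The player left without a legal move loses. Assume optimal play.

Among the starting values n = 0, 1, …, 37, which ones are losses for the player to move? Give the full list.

Use the standard recursion: the mover loses at a terminal position; elsewhere, the mover wins exactly when some move hands the opponent an L position.
n=0: no move → L
n=1: no move → L
n=2: can move to 0, which is L ⇒ W
n=3: can move to 0, which is L ⇒ W
n=4: moves to 2(W), 3(W); every one is W ⇒ L
n=5: can move to 0, which is L ⇒ W
n=6: can move to 4, which is L ⇒ W
n=7: can move to 0, which is L ⇒ W
n=8: can move to 4, which is L ⇒ W
n=9: moves to 6(W), 8(W); every one is W ⇒ L
n=10: can move to 9, which is L ⇒ W
n=11: can move to 0, which is L ⇒ W
n=12: can move to 9, which is L ⇒ W
n=13: can move to 0, which is L ⇒ W
n=14: moves to 7(W), 12(W), 13(W); every one is W ⇒ L
n=15: can move to 14, which is L ⇒ W
n=16: can move to 14, which is L ⇒ W
n=17: can move to 0, which is L ⇒ W
n=18: can move to 9, which is L ⇒ W
n=19: can move to 0, which is L ⇒ W
n=20: moves to 10(W), 15(W), 16(W), 18(W), 19(W); every one is W ⇒ L
n=21: can move to 14, which is L ⇒ W
n=22: can move to 20, which is L ⇒ W
n=23: can move to 0, which is L ⇒ W
n=24: can move to 20, which is L ⇒ W
n=25: can move to 20, which is L ⇒ W
n=26: moves to 13(W), 24(W), 25(W); every one is W ⇒ L
n=27: can move to 26, which is L ⇒ W
n=28: can move to 14, which is L ⇒ W
n=29: can move to 0, which is L ⇒ W
n=30: can move to 20, which is L ⇒ W
n=31: can move to 0, which is L ⇒ W
n=32: moves to 16(W), 24(W), 28(W), 30(W), 31(W); every one is W ⇒ L
n=33: can move to 32, which is L ⇒ W
n=34: can move to 32, which is L ⇒ W
n=35: moves to 28(W), 30(W), 34(W); every one is W ⇒ L
n=36: can move to 32, which is L ⇒ W
n=37: can move to 0, which is L ⇒ W
Reading off the rows marked L gives the requested list; there are 9 such values of n.

0, 1, 4, 9, 14, 20, 26, 32, 35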